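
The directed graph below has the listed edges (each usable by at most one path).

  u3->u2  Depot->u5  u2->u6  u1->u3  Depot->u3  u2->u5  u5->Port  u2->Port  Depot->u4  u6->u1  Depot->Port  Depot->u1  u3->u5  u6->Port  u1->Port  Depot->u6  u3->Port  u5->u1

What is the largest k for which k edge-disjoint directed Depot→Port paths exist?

5

Assign every edge capacity 1; by Menger, the answer equals the max flow.
Path Depot→Port (+1); total 1.
Path Depot→u1→Port (+1); total 2.
Path Depot→u3→Port (+1); total 3.
Path Depot→u5→Port (+1); total 4.
Path Depot→u6→Port (+1); total 5.
No residual Depot→Port path; max flow = 5.
Certifying cut of size 5: {Depot→Port, Depot→u1, Depot→u3, Depot→u5, Depot→u6}.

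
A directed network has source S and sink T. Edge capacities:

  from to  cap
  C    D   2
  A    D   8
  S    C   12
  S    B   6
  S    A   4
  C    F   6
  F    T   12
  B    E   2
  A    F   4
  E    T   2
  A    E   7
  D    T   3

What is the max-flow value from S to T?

Augment S→A→D→T: bottleneck 3, flow now 3.
Augment S→A→E→T: bottleneck 1, flow now 4.
Augment S→B→E→T: bottleneck 1, flow now 5.
Augment S→C→F→T: bottleneck 6, flow now 11.
Augment S→B→E→A→F→T: bottleneck 1, flow now 12. (uses reverse residual edge)
Augment S→C→D→A→F→T: bottleneck 2, flow now 14. (uses reverse residual edge)
No augmenting path remains; maximum flow = 14.
In the residual graph, reachable from S: {S, B, C}.
Min-cut edges: S→A (4), B→E (2), C→D (2), C→F (6); capacity 4 + 2 + 2 + 6 = 14.
This cut is saturated, so no flow can exceed 14.

14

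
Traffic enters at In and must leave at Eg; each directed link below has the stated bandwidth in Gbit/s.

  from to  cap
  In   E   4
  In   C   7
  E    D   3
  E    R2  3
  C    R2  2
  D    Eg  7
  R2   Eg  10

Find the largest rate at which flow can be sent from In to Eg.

6

Augment In→E→D→Eg: bottleneck 3, flow now 3.
Augment In→E→R2→Eg: bottleneck 1, flow now 4.
Augment In→C→R2→Eg: bottleneck 2, flow now 6.
No augmenting path remains; maximum flow = 6.
In the residual graph, reachable from In: {In, C}.
Min-cut edges: In→E (4), C→R2 (2); capacity 4 + 2 = 6.
This cut is saturated, so no flow can exceed 6.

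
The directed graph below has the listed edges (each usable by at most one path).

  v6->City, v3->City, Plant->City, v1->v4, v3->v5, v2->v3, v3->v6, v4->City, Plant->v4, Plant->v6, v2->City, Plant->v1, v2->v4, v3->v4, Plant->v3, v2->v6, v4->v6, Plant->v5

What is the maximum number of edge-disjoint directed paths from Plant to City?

Assign every edge capacity 1; by Menger, the answer equals the max flow.
Path Plant→City (+1); total 1.
Path Plant→v3→City (+1); total 2.
Path Plant→v4→City (+1); total 3.
Path Plant→v6→City (+1); total 4.
No residual Plant→City path; max flow = 4.
Certifying cut of size 4: {Plant→City, Plant→v3, v4→City, v6→City}.

4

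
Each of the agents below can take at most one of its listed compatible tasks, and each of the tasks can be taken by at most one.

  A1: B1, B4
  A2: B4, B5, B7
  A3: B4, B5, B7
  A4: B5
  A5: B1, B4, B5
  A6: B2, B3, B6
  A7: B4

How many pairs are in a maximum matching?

Unit-capacity flow: source→left, listed edges, right→sink; max matching = max flow.
Augmenting path A1→B1 (+1); matched 1.
Augmenting path A2→B4 (+1); matched 2.
Augmenting path A3→B5 (+1); matched 3.
Augmenting path A6→B2 (+1); matched 4.
Augmenting path A4→B5→A3→B7 (+1); matched 5.
No augmenting path remains; maximum matching = 5.
König certificate: {A6, B1, B4, B5, B7} is a vertex cover of size 5 (every listed pair touches it), so no matching can be larger.

5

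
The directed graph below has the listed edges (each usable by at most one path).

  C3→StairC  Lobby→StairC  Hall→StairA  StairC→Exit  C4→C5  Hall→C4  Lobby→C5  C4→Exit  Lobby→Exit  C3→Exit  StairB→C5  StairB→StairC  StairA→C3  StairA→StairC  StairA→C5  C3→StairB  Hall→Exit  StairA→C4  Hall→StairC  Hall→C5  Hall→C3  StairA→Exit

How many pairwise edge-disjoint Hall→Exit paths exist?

5

Assign every edge capacity 1; by Menger, the answer equals the max flow.
Path Hall→Exit (+1); total 1.
Path Hall→StairA→Exit (+1); total 2.
Path Hall→C4→Exit (+1); total 3.
Path Hall→C3→Exit (+1); total 4.
Path Hall→StairC→Exit (+1); total 5.
No residual Hall→Exit path; max flow = 5.
Certifying cut of size 5: {Hall→C3, Hall→C4, Hall→Exit, Hall→StairA, Hall→StairC}.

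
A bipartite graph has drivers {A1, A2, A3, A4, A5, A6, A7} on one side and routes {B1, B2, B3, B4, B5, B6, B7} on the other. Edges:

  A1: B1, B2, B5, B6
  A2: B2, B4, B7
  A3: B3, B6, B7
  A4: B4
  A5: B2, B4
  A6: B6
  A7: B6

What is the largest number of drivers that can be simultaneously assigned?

6

Unit-capacity flow: source→left, listed edges, right→sink; max matching = max flow.
Augmenting path A1→B1 (+1); matched 1.
Augmenting path A2→B2 (+1); matched 2.
Augmenting path A3→B3 (+1); matched 3.
Augmenting path A4→B4 (+1); matched 4.
Augmenting path A6→B6 (+1); matched 5.
Augmenting path A5→B2→A2→B7 (+1); matched 6.
No augmenting path remains; maximum matching = 6.
König certificate: {A1, A2, A3, A4, A5, B6} is a vertex cover of size 6 (every listed pair touches it), so no matching can be larger.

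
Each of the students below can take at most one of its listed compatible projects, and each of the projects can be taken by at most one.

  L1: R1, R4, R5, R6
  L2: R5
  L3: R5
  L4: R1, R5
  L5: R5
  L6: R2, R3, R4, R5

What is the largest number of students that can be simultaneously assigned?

4

Unit-capacity flow: source→left, listed edges, right→sink; max matching = max flow.
Augmenting path L1→R1 (+1); matched 1.
Augmenting path L2→R5 (+1); matched 2.
Augmenting path L6→R2 (+1); matched 3.
Augmenting path L4→R1→L1→R4 (+1); matched 4.
No augmenting path remains; maximum matching = 4.
König certificate: {L1, L4, L6, R5} is a vertex cover of size 4 (every listed pair touches it), so no matching can be larger.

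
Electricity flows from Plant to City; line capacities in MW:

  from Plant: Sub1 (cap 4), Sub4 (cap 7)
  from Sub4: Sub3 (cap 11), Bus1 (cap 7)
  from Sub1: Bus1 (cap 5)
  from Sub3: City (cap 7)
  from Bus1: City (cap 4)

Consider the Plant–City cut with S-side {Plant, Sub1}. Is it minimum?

No — its capacity is 12, but the minimum cut has capacity 11.

Given cut capacity: 7 + 5 = 12.
Augment Plant→Sub4→Sub3→City: bottleneck 7, flow now 7.
Augment Plant→Sub1→Bus1→City: bottleneck 4, flow now 11.
No augmenting path remains; maximum flow = 11.
In the residual graph, reachable from Plant: {Plant}.
Min-cut edges: Plant→Sub4 (7), Plant→Sub1 (4); capacity 7 + 4 = 11.
Cut capacity 12 exceeds the max flow 11, so it is not minimum.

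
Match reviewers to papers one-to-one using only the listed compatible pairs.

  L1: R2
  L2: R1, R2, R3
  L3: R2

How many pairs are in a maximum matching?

2

Unit-capacity flow: source→left, listed edges, right→sink; max matching = max flow.
Augmenting path L1→R2 (+1); matched 1.
Augmenting path L2→R1 (+1); matched 2.
No augmenting path remains; maximum matching = 2.
König certificate: {L2, R2} is a vertex cover of size 2 (every listed pair touches it), so no matching can be larger.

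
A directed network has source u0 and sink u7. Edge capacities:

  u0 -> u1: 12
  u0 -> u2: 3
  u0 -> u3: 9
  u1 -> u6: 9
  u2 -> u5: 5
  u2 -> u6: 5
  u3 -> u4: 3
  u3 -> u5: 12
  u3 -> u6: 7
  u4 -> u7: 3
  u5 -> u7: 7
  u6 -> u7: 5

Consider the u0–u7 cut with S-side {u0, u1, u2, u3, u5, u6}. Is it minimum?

Yes — it is a minimum cut (capacity 15).

Given cut capacity: 3 + 7 + 5 = 15.
Augment u0→u1→u6→u7: bottleneck 5, flow now 5.
Augment u0→u2→u5→u7: bottleneck 3, flow now 8.
Augment u0→u3→u4→u7: bottleneck 3, flow now 11.
Augment u0→u3→u5→u7: bottleneck 4, flow now 15.
No augmenting path remains; maximum flow = 15.
Cut capacity 15 equals the max flow, so it is a minimum cut.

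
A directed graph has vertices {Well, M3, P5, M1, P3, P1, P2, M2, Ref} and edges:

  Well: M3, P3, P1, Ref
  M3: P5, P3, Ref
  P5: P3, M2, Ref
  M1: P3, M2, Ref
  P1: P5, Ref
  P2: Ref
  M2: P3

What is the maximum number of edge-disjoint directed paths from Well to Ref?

Assign every edge capacity 1; by Menger, the answer equals the max flow.
Path Well→Ref (+1); total 1.
Path Well→M3→Ref (+1); total 2.
Path Well→P1→Ref (+1); total 3.
No residual Well→Ref path; max flow = 3.
Certifying cut of size 3: {Well→M3, Well→P1, Well→Ref}.

3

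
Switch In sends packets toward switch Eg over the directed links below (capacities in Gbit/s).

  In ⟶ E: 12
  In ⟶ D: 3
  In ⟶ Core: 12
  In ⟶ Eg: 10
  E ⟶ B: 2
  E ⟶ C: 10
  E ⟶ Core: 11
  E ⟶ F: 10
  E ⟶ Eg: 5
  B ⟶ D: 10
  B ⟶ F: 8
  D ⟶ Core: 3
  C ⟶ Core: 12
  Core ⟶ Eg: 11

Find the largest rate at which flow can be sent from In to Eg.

26

Augment In→Eg: bottleneck 10, flow now 10.
Augment In→E→Eg: bottleneck 5, flow now 15.
Augment In→Core→Eg: bottleneck 11, flow now 26.
No augmenting path remains; maximum flow = 26.
In the residual graph, reachable from In: {In, E, B, D, C, Core, F}.
Min-cut edges: In→Eg (10), E→Eg (5), Core→Eg (11); capacity 10 + 5 + 11 = 26.
This cut is saturated, so no flow can exceed 26.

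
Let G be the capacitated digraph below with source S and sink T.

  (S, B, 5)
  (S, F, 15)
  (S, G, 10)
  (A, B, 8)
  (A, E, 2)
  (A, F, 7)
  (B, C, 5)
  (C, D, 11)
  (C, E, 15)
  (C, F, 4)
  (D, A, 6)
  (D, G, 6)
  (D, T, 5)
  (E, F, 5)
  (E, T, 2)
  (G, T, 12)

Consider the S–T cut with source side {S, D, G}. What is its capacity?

Edges leaving {S, D, G}: S→B (5), S→F (15), D→A (6), D→T (5), G→T (12).
Cut capacity = 5 + 15 + 6 + 5 + 12 = 43.

43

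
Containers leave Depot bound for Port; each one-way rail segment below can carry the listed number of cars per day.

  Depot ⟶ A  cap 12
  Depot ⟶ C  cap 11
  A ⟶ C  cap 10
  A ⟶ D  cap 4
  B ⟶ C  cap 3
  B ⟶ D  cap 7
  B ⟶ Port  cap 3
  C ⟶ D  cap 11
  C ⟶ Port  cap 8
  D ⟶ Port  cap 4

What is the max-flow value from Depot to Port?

Augment Depot→C→Port: bottleneck 8, flow now 8.
Augment Depot→A→D→Port: bottleneck 4, flow now 12.
No augmenting path remains; maximum flow = 12.
In the residual graph, reachable from Depot: {Depot, A, C, D}.
Min-cut edges: C→Port (8), D→Port (4); capacity 8 + 4 = 12.
This cut is saturated, so no flow can exceed 12.

12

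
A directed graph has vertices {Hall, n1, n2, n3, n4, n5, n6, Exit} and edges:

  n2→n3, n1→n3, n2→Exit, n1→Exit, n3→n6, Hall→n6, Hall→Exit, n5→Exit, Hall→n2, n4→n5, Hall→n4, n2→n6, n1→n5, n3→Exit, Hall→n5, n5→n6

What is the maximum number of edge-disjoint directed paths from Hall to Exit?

Assign every edge capacity 1; by Menger, the answer equals the max flow.
Path Hall→Exit (+1); total 1.
Path Hall→n2→Exit (+1); total 2.
Path Hall→n5→Exit (+1); total 3.
No residual Hall→Exit path; max flow = 3.
Certifying cut of size 3: {Hall→Exit, Hall→n2, n5→Exit}.

3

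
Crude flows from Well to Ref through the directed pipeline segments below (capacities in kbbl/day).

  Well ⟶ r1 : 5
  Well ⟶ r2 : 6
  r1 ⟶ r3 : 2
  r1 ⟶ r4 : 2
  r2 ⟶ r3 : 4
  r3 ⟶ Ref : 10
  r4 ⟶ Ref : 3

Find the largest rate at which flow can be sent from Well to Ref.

8

Augment Well→r1→r3→Ref: bottleneck 2, flow now 2.
Augment Well→r1→r4→Ref: bottleneck 2, flow now 4.
Augment Well→r2→r3→Ref: bottleneck 4, flow now 8.
No augmenting path remains; maximum flow = 8.
In the residual graph, reachable from Well: {Well, r1, r2}.
Min-cut edges: r1→r3 (2), r1→r4 (2), r2→r3 (4); capacity 2 + 2 + 4 = 8.
This cut is saturated, so no flow can exceed 8.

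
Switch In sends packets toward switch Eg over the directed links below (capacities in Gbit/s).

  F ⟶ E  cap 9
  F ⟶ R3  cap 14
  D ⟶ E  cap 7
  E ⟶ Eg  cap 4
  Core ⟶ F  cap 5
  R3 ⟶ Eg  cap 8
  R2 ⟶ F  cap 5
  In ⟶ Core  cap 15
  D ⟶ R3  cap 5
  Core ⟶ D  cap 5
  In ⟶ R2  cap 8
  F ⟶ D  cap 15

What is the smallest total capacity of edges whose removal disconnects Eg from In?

Augment In→Core→D→R3→Eg: bottleneck 5, flow now 5.
Augment In→Core→F→R3→Eg: bottleneck 3, flow now 8.
Augment In→Core→F→E→Eg: bottleneck 2, flow now 10.
Augment In→R2→F→E→Eg: bottleneck 2, flow now 12.
No augmenting path remains; maximum flow = 12.
By max-flow min-cut, the minimum cut capacity equals the max flow.
In the residual graph, reachable from In: {In, Core, R2, D, F, R3, E}.
Min-cut edges: R3→Eg (8), E→Eg (4); capacity 8 + 4 = 12.

12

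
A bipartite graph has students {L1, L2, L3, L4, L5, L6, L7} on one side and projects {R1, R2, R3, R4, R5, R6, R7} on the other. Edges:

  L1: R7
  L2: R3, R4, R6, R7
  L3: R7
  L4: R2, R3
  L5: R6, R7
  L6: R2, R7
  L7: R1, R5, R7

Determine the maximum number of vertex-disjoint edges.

Unit-capacity flow: source→left, listed edges, right→sink; max matching = max flow.
Augmenting path L1→R7 (+1); matched 1.
Augmenting path L2→R3 (+1); matched 2.
Augmenting path L4→R2 (+1); matched 3.
Augmenting path L5→R6 (+1); matched 4.
Augmenting path L7→R1 (+1); matched 5.
Augmenting path L6→R2→L4→R3→L2→R4 (+1); matched 6.
No augmenting path remains; maximum matching = 6.
König certificate: {L2, L4, L5, L6, L7, R7} is a vertex cover of size 6 (every listed pair touches it), so no matching can be larger.

6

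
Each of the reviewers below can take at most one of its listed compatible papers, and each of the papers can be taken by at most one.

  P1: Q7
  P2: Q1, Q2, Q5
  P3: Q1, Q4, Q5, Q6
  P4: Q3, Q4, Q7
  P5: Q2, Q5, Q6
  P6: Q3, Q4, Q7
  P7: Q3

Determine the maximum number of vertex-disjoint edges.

Unit-capacity flow: source→left, listed edges, right→sink; max matching = max flow.
Augmenting path P1→Q7 (+1); matched 1.
Augmenting path P2→Q1 (+1); matched 2.
Augmenting path P3→Q4 (+1); matched 3.
Augmenting path P4→Q3 (+1); matched 4.
Augmenting path P5→Q2 (+1); matched 5.
Augmenting path P6→Q4→P3→Q5 (+1); matched 6.
No augmenting path remains; maximum matching = 6.
König certificate: {P2, P3, P5, Q3, Q4, Q7} is a vertex cover of size 6 (every listed pair touches it), so no matching can be larger.

6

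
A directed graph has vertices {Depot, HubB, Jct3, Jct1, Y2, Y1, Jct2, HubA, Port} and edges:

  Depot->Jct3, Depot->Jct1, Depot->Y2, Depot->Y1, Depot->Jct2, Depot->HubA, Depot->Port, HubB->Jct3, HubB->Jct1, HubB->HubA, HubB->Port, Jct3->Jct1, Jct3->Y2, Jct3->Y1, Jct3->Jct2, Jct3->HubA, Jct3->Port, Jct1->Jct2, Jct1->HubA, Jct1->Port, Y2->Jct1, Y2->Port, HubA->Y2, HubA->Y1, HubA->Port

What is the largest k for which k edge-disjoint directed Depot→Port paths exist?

5

Assign every edge capacity 1; by Menger, the answer equals the max flow.
Path Depot→Port (+1); total 1.
Path Depot→Jct3→Port (+1); total 2.
Path Depot→Jct1→Port (+1); total 3.
Path Depot→Y2→Port (+1); total 4.
Path Depot→HubA→Port (+1); total 5.
No residual Depot→Port path; max flow = 5.
Certifying cut of size 5: {Depot→HubA, Depot→Jct1, Depot→Jct3, Depot→Port, Depot→Y2}.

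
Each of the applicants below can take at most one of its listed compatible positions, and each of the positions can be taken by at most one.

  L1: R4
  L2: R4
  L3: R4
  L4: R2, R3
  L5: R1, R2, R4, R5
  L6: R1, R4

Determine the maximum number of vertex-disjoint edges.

Unit-capacity flow: source→left, listed edges, right→sink; max matching = max flow.
Augmenting path L1→R4 (+1); matched 1.
Augmenting path L4→R2 (+1); matched 2.
Augmenting path L5→R1 (+1); matched 3.
Augmenting path L6→R1→L5→R5 (+1); matched 4.
No augmenting path remains; maximum matching = 4.
König certificate: {L4, L5, L6, R4} is a vertex cover of size 4 (every listed pair touches it), so no matching can be larger.

4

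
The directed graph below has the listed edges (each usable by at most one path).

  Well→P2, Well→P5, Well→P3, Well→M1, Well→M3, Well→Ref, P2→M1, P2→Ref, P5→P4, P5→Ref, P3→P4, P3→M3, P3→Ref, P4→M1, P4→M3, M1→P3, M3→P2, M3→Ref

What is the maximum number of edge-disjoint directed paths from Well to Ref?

5

Assign every edge capacity 1; by Menger, the answer equals the max flow.
Path Well→Ref (+1); total 1.
Path Well→P2→Ref (+1); total 2.
Path Well→P5→Ref (+1); total 3.
Path Well→P3→Ref (+1); total 4.
Path Well→M3→Ref (+1); total 5.
No residual Well→Ref path; max flow = 5.
Certifying cut of size 5: {M3→Ref, P2→Ref, P3→Ref, Well→P5, Well→Ref}.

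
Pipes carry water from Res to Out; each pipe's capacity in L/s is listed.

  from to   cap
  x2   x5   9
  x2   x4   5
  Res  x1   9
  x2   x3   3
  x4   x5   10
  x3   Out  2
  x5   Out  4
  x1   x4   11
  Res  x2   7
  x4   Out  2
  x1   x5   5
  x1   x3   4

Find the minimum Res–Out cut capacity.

Augment Res→x1→x3→Out: bottleneck 2, flow now 2.
Augment Res→x1→x4→Out: bottleneck 2, flow now 4.
Augment Res→x1→x5→Out: bottleneck 4, flow now 8.
No augmenting path remains; maximum flow = 8.
By max-flow min-cut, the minimum cut capacity equals the max flow.
In the residual graph, reachable from Res: {Res, x1, x2, x3, x4, x5}.
Min-cut edges: x3→Out (2), x4→Out (2), x5→Out (4); capacity 2 + 2 + 4 = 8.

8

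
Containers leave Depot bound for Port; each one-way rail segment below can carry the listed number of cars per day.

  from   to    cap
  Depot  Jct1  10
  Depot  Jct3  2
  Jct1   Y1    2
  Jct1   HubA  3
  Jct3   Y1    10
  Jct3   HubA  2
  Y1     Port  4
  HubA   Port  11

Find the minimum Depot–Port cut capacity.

Augment Depot→Jct1→Y1→Port: bottleneck 2, flow now 2.
Augment Depot→Jct1→HubA→Port: bottleneck 3, flow now 5.
Augment Depot→Jct3→Y1→Port: bottleneck 2, flow now 7.
No augmenting path remains; maximum flow = 7.
By max-flow min-cut, the minimum cut capacity equals the max flow.
In the residual graph, reachable from Depot: {Depot, Jct1}.
Min-cut edges: Depot→Jct3 (2), Jct1→Y1 (2), Jct1→HubA (3); capacity 2 + 2 + 3 = 7.

7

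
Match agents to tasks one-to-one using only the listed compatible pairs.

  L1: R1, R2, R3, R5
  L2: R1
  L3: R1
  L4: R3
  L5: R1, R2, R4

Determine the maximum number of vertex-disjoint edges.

4

Unit-capacity flow: source→left, listed edges, right→sink; max matching = max flow.
Augmenting path L1→R1 (+1); matched 1.
Augmenting path L4→R3 (+1); matched 2.
Augmenting path L5→R2 (+1); matched 3.
Augmenting path L2→R1→L1→R5 (+1); matched 4.
No augmenting path remains; maximum matching = 4.
König certificate: {L1, L4, L5, R1} is a vertex cover of size 4 (every listed pair touches it), so no matching can be larger.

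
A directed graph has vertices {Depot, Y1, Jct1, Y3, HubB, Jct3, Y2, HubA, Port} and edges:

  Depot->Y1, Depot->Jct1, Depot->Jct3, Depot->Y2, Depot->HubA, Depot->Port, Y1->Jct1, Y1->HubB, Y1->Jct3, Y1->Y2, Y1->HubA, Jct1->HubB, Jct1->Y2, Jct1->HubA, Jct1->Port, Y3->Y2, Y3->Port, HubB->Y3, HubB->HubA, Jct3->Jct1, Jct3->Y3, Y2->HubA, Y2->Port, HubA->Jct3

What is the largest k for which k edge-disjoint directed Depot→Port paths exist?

Assign every edge capacity 1; by Menger, the answer equals the max flow.
Path Depot→Port (+1); total 1.
Path Depot→Jct1→Port (+1); total 2.
Path Depot→Y2→Port (+1); total 3.
Path Depot→Jct3→Y3→Port (+1); total 4.
No residual Depot→Port path; max flow = 4.
Certifying cut of size 4: {Depot→Port, Jct1→Port, Y2→Port, Y3→Port}.

4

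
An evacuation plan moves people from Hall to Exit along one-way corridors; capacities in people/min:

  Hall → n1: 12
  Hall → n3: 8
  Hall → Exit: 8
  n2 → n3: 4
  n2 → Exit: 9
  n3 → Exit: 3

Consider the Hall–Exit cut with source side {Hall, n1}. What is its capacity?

Edges leaving {Hall, n1}: Hall→n3 (8), Hall→Exit (8).
Cut capacity = 8 + 8 = 16.

16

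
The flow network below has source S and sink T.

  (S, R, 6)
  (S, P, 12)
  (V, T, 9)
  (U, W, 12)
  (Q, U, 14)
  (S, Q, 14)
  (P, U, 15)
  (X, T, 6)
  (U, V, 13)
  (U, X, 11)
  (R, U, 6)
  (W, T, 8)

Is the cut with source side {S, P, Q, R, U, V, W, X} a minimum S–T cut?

Given cut capacity: 9 + 8 + 6 = 23.
Augment S→P→U→V→T: bottleneck 9, flow now 9.
Augment S→P→U→W→T: bottleneck 3, flow now 12.
Augment S→Q→U→W→T: bottleneck 5, flow now 17.
Augment S→Q→U→X→T: bottleneck 6, flow now 23.
No augmenting path remains; maximum flow = 23.
Cut capacity 23 equals the max flow, so it is a minimum cut.

Yes — it is a minimum cut (capacity 23).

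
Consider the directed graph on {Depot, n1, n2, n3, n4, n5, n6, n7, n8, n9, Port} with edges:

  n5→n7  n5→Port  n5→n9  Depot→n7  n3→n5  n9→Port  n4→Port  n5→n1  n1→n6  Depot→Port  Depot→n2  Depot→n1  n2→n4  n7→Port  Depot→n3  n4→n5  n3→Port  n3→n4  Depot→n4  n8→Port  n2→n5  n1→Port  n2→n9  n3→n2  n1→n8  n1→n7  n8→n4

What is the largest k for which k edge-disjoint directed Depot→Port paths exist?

Assign every edge capacity 1; by Menger, the answer equals the max flow.
Path Depot→Port (+1); total 1.
Path Depot→n1→Port (+1); total 2.
Path Depot→n3→Port (+1); total 3.
Path Depot→n4→Port (+1); total 4.
Path Depot→n7→Port (+1); total 5.
Path Depot→n2→n5→Port (+1); total 6.
No residual Depot→Port path; max flow = 6.
Certifying cut of size 6: {Depot→Port, Depot→n1, Depot→n2, Depot→n3, Depot→n4, Depot→n7}.

6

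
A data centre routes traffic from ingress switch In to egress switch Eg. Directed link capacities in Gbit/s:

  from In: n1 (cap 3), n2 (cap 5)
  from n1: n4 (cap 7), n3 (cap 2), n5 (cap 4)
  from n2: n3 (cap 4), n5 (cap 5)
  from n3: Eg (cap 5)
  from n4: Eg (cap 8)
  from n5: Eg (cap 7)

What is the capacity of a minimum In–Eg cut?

8

Augment In→n1→n3→Eg: bottleneck 2, flow now 2.
Augment In→n1→n4→Eg: bottleneck 1, flow now 3.
Augment In→n2→n3→Eg: bottleneck 3, flow now 6.
Augment In→n2→n5→Eg: bottleneck 2, flow now 8.
No augmenting path remains; maximum flow = 8.
By max-flow min-cut, the minimum cut capacity equals the max flow.
In the residual graph, reachable from In: {In}.
Min-cut edges: In→n1 (3), In→n2 (5); capacity 3 + 5 = 8.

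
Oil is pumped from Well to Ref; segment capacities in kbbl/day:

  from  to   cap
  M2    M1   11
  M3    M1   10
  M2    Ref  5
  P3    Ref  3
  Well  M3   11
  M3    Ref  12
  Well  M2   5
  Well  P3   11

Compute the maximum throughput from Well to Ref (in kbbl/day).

19

Augment Well→M3→Ref: bottleneck 11, flow now 11.
Augment Well→M2→Ref: bottleneck 5, flow now 16.
Augment Well→P3→Ref: bottleneck 3, flow now 19.
No augmenting path remains; maximum flow = 19.
In the residual graph, reachable from Well: {Well, P3}.
Min-cut edges: Well→M3 (11), Well→M2 (5), P3→Ref (3); capacity 11 + 5 + 3 = 19.
This cut is saturated, so no flow can exceed 19.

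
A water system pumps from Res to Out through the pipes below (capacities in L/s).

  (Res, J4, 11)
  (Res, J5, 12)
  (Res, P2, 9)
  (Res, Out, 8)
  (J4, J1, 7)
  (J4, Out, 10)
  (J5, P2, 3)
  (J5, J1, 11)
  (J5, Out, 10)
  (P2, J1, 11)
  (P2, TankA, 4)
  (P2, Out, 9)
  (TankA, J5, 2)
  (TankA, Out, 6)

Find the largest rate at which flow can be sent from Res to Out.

39

Augment Res→Out: bottleneck 8, flow now 8.
Augment Res→J4→Out: bottleneck 10, flow now 18.
Augment Res→J5→Out: bottleneck 10, flow now 28.
Augment Res→P2→Out: bottleneck 9, flow now 37.
Augment Res→J5→P2→TankA→Out: bottleneck 2, flow now 39.
No augmenting path remains; maximum flow = 39.
In the residual graph, reachable from Res: {Res, J4, J1}.
Min-cut edges: Res→J5 (12), Res→P2 (9), Res→Out (8), J4→Out (10); capacity 12 + 9 + 8 + 10 = 39.
This cut is saturated, so no flow can exceed 39.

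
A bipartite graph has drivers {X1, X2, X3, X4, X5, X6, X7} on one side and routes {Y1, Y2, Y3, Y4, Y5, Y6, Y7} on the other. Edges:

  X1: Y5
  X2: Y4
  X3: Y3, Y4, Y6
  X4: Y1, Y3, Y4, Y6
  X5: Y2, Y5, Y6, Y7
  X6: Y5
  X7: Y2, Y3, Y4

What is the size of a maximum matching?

6

Unit-capacity flow: source→left, listed edges, right→sink; max matching = max flow.
Augmenting path X1→Y5 (+1); matched 1.
Augmenting path X2→Y4 (+1); matched 2.
Augmenting path X3→Y3 (+1); matched 3.
Augmenting path X4→Y1 (+1); matched 4.
Augmenting path X5→Y2 (+1); matched 5.
Augmenting path X7→Y2→X5→Y6 (+1); matched 6.
No augmenting path remains; maximum matching = 6.
König certificate: {X2, X3, X4, X5, X7, Y5} is a vertex cover of size 6 (every listed pair touches it), so no matching can be larger.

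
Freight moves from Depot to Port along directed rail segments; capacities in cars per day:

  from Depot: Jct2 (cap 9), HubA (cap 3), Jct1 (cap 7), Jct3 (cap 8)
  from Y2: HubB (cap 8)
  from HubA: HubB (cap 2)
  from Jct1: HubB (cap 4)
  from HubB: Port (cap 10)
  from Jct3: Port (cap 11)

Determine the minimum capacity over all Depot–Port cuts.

Augment Depot→Jct3→Port: bottleneck 8, flow now 8.
Augment Depot→HubA→HubB→Port: bottleneck 2, flow now 10.
Augment Depot→Jct1→HubB→Port: bottleneck 4, flow now 14.
No augmenting path remains; maximum flow = 14.
By max-flow min-cut, the minimum cut capacity equals the max flow.
In the residual graph, reachable from Depot: {Depot, Jct2, HubA, Jct1}.
Min-cut edges: Depot→Jct3 (8), HubA→HubB (2), Jct1→HubB (4); capacity 8 + 2 + 4 = 14.

14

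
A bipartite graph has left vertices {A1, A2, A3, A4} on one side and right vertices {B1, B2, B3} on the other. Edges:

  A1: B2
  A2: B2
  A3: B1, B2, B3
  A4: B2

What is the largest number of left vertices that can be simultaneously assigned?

Unit-capacity flow: source→left, listed edges, right→sink; max matching = max flow.
Augmenting path A1→B2 (+1); matched 1.
Augmenting path A3→B1 (+1); matched 2.
No augmenting path remains; maximum matching = 2.
König certificate: {A3, B2} is a vertex cover of size 2 (every listed pair touches it), so no matching can be larger.

2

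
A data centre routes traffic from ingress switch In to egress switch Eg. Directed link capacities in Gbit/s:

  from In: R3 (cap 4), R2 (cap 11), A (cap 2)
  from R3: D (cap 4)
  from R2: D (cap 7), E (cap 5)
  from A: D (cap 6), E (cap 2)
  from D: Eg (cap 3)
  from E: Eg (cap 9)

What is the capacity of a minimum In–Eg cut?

10

Augment In→R3→D→Eg: bottleneck 3, flow now 3.
Augment In→R2→E→Eg: bottleneck 5, flow now 8.
Augment In→A→E→Eg: bottleneck 2, flow now 10.
No augmenting path remains; maximum flow = 10.
By max-flow min-cut, the minimum cut capacity equals the max flow.
In the residual graph, reachable from In: {In, R3, R2, D}.
Min-cut edges: In→A (2), R2→E (5), D→Eg (3); capacity 2 + 5 + 3 = 10.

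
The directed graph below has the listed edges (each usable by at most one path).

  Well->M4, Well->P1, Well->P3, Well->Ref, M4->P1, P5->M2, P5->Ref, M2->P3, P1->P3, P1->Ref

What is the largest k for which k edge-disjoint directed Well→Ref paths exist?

2

Assign every edge capacity 1; by Menger, the answer equals the max flow.
Path Well→Ref (+1); total 1.
Path Well→P1→Ref (+1); total 2.
No residual Well→Ref path; max flow = 2.
Certifying cut of size 2: {P1→Ref, Well→Ref}.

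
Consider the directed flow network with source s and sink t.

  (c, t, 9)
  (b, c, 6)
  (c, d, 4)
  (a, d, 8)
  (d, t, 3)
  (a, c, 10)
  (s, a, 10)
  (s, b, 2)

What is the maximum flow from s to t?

12

Augment s→a→c→t: bottleneck 9, flow now 9.
Augment s→a→d→t: bottleneck 1, flow now 10.
Augment s→b→c→d→t: bottleneck 2, flow now 12.
No augmenting path remains; maximum flow = 12.
In the residual graph, reachable from s: {s}.
Min-cut edges: s→a (10), s→b (2); capacity 10 + 2 = 12.
This cut is saturated, so no flow can exceed 12.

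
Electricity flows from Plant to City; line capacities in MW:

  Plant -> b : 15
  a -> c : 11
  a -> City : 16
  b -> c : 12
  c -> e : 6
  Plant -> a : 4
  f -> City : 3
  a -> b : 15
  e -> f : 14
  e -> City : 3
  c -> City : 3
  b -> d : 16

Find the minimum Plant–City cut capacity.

13

Augment Plant→a→City: bottleneck 4, flow now 4.
Augment Plant→b→c→City: bottleneck 3, flow now 7.
Augment Plant→b→c→e→City: bottleneck 3, flow now 10.
Augment Plant→b→c→e→f→City: bottleneck 3, flow now 13.
No augmenting path remains; maximum flow = 13.
By max-flow min-cut, the minimum cut capacity equals the max flow.
In the residual graph, reachable from Plant: {Plant, b, c, d}.
Min-cut edges: Plant→a (4), c→e (6), c→City (3); capacity 4 + 6 + 3 = 13.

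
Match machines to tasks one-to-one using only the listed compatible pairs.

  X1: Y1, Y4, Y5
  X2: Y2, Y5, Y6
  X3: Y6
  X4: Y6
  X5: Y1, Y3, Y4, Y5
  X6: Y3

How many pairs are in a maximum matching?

5

Unit-capacity flow: source→left, listed edges, right→sink; max matching = max flow.
Augmenting path X1→Y1 (+1); matched 1.
Augmenting path X2→Y2 (+1); matched 2.
Augmenting path X3→Y6 (+1); matched 3.
Augmenting path X5→Y3 (+1); matched 4.
Augmenting path X6→Y3→X5→Y4 (+1); matched 5.
No augmenting path remains; maximum matching = 5.
König certificate: {X1, X2, X5, X6, Y6} is a vertex cover of size 5 (every listed pair touches it), so no matching can be larger.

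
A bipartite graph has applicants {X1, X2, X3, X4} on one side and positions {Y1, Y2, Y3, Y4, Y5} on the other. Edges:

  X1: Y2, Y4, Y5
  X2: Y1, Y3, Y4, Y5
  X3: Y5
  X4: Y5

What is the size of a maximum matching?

3

Unit-capacity flow: source→left, listed edges, right→sink; max matching = max flow.
Augmenting path X1→Y2 (+1); matched 1.
Augmenting path X2→Y1 (+1); matched 2.
Augmenting path X3→Y5 (+1); matched 3.
No augmenting path remains; maximum matching = 3.
König certificate: {X1, X2, Y5} is a vertex cover of size 3 (every listed pair touches it), so no matching can be larger.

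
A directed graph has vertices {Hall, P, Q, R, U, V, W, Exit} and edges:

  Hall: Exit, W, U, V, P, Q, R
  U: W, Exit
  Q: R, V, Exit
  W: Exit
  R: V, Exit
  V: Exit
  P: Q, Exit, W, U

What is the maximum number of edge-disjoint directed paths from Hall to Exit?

7

Assign every edge capacity 1; by Menger, the answer equals the max flow.
Path Hall→Exit (+1); total 1.
Path Hall→P→Exit (+1); total 2.
Path Hall→Q→Exit (+1); total 3.
Path Hall→R→Exit (+1); total 4.
Path Hall→U→Exit (+1); total 5.
Path Hall→V→Exit (+1); total 6.
Path Hall→W→Exit (+1); total 7.
No residual Hall→Exit path; max flow = 7.
Certifying cut of size 7: {Hall→Exit, Hall→P, Hall→Q, Hall→R, Hall→U, Hall→V, Hall→W}.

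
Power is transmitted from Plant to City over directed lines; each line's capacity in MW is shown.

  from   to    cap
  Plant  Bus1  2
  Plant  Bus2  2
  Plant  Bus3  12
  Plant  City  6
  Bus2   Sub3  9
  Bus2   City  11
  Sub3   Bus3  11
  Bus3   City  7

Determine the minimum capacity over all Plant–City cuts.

Augment Plant→City: bottleneck 6, flow now 6.
Augment Plant→Bus2→City: bottleneck 2, flow now 8.
Augment Plant→Bus3→City: bottleneck 7, flow now 15.
No augmenting path remains; maximum flow = 15.
By max-flow min-cut, the minimum cut capacity equals the max flow.
In the residual graph, reachable from Plant: {Plant, Bus1, Bus3}.
Min-cut edges: Plant→Bus2 (2), Plant→City (6), Bus3→City (7); capacity 2 + 6 + 7 = 15.

15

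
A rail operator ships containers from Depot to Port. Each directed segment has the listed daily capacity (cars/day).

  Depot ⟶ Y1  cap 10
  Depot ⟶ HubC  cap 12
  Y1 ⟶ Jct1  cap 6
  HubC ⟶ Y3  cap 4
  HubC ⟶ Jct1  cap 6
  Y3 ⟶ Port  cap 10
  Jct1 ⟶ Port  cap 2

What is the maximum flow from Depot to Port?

Augment Depot→Y1→Jct1→Port: bottleneck 2, flow now 2.
Augment Depot→HubC→Y3→Port: bottleneck 4, flow now 6.
No augmenting path remains; maximum flow = 6.
In the residual graph, reachable from Depot: {Depot, Y1, HubC, Jct1}.
Min-cut edges: HubC→Y3 (4), Jct1→Port (2); capacity 4 + 2 = 6.
This cut is saturated, so no flow can exceed 6.

6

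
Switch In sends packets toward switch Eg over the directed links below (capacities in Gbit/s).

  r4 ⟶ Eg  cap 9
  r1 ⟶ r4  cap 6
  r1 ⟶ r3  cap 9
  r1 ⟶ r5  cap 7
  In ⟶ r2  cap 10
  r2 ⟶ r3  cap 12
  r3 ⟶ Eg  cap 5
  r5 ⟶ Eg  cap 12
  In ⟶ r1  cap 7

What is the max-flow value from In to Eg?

12

Augment In→r1→r3→Eg: bottleneck 5, flow now 5.
Augment In→r1→r4→Eg: bottleneck 2, flow now 7.
Augment In→r2→r3→r1→r4→Eg: bottleneck 4, flow now 11. (uses reverse residual edge)
Augment In→r2→r3→r1→r5→Eg: bottleneck 1, flow now 12. (uses reverse residual edge)
No augmenting path remains; maximum flow = 12.
In the residual graph, reachable from In: {In, r2, r3}.
Min-cut edges: In→r1 (7), r3→Eg (5); capacity 7 + 5 = 12.
This cut is saturated, so no flow can exceed 12.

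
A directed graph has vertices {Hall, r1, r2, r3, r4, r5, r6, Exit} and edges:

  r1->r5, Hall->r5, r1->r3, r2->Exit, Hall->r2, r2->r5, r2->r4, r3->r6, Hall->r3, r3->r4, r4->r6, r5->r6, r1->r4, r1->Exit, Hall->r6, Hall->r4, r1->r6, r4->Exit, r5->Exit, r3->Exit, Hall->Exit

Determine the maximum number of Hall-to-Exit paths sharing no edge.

Assign every edge capacity 1; by Menger, the answer equals the max flow.
Path Hall→Exit (+1); total 1.
Path Hall→r2→Exit (+1); total 2.
Path Hall→r3→Exit (+1); total 3.
Path Hall→r4→Exit (+1); total 4.
Path Hall→r5→Exit (+1); total 5.
No residual Hall→Exit path; max flow = 5.
Certifying cut of size 5: {Hall→Exit, Hall→r2, Hall→r3, Hall→r4, Hall→r5}.

5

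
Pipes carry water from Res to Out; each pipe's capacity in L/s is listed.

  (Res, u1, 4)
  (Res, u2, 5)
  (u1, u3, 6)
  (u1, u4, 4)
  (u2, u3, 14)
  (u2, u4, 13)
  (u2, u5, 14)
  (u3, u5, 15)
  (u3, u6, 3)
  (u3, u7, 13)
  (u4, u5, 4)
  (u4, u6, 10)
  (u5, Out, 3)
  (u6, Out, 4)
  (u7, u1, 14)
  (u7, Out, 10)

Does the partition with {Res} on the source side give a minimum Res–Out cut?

Given cut capacity: 4 + 5 = 9.
Augment Res→u2→u5→Out: bottleneck 3, flow now 3.
Augment Res→u1→u3→u6→Out: bottleneck 3, flow now 6.
Augment Res→u1→u3→u7→Out: bottleneck 1, flow now 7.
Augment Res→u2→u3→u7→Out: bottleneck 2, flow now 9.
No augmenting path remains; maximum flow = 9.
Cut capacity 9 equals the max flow, so it is a minimum cut.

Yes — it is a minimum cut (capacity 9).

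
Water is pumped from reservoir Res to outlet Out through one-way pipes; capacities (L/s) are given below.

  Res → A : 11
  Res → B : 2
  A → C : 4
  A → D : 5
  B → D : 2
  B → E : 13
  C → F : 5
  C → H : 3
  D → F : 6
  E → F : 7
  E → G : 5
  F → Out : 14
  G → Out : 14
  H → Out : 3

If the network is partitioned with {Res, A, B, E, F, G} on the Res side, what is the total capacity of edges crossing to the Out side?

39

Edges leaving {Res, A, B, E, F, G}: A→C (4), A→D (5), B→D (2), F→Out (14), G→Out (14).
Cut capacity = 4 + 5 + 2 + 14 + 14 = 39.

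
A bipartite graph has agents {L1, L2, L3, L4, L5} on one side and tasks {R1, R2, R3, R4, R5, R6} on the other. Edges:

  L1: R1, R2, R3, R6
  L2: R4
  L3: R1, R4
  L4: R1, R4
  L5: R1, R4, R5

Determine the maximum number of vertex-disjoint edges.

4

Unit-capacity flow: source→left, listed edges, right→sink; max matching = max flow.
Augmenting path L1→R1 (+1); matched 1.
Augmenting path L2→R4 (+1); matched 2.
Augmenting path L5→R5 (+1); matched 3.
Augmenting path L3→R1→L1→R2 (+1); matched 4.
No augmenting path remains; maximum matching = 4.
König certificate: {L1, L5, R1, R4} is a vertex cover of size 4 (every listed pair touches it), so no matching can be larger.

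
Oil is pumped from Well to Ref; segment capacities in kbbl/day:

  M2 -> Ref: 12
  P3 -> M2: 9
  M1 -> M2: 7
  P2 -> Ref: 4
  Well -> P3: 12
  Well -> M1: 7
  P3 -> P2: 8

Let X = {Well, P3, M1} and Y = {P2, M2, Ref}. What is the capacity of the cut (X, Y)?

24

Edges leaving {Well, P3, M1}: P3→P2 (8), P3→M2 (9), M1→M2 (7).
Cut capacity = 8 + 9 + 7 = 24.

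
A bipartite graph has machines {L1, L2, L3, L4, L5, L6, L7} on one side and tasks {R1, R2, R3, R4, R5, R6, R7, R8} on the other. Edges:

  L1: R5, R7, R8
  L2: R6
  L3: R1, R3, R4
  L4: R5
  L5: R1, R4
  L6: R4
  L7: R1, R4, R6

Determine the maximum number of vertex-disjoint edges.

6

Unit-capacity flow: source→left, listed edges, right→sink; max matching = max flow.
Augmenting path L1→R5 (+1); matched 1.
Augmenting path L2→R6 (+1); matched 2.
Augmenting path L3→R1 (+1); matched 3.
Augmenting path L5→R4 (+1); matched 4.
Augmenting path L4→R5→L1→R7 (+1); matched 5.
Augmenting path L7→R1→L3→R3 (+1); matched 6.
No augmenting path remains; maximum matching = 6.
König certificate: {L1, L3, L4, R1, R4, R6} is a vertex cover of size 6 (every listed pair touches it), so no matching can be larger.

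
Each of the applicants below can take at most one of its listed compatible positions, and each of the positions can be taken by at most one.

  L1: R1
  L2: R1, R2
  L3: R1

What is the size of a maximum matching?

2

Unit-capacity flow: source→left, listed edges, right→sink; max matching = max flow.
Augmenting path L1→R1 (+1); matched 1.
Augmenting path L2→R2 (+1); matched 2.
No augmenting path remains; maximum matching = 2.
König certificate: {L2, R1} is a vertex cover of size 2 (every listed pair touches it), so no matching can be larger.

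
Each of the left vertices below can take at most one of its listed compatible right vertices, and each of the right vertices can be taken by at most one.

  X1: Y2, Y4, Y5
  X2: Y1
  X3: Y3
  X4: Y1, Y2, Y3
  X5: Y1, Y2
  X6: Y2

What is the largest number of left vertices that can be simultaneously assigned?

4

Unit-capacity flow: source→left, listed edges, right→sink; max matching = max flow.
Augmenting path X1→Y2 (+1); matched 1.
Augmenting path X2→Y1 (+1); matched 2.
Augmenting path X3→Y3 (+1); matched 3.
Augmenting path X4→Y2→X1→Y4 (+1); matched 4.
No augmenting path remains; maximum matching = 4.
König certificate: {X1, Y1, Y2, Y3} is a vertex cover of size 4 (every listed pair touches it), so no matching can be larger.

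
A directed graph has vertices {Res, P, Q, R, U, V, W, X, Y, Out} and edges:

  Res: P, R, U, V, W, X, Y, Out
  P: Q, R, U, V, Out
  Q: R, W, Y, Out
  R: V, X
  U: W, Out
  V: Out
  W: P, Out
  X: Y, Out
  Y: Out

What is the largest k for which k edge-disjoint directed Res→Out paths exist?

Assign every edge capacity 1; by Menger, the answer equals the max flow.
Path Res→Out (+1); total 1.
Path Res→P→Out (+1); total 2.
Path Res→U→Out (+1); total 3.
Path Res→V→Out (+1); total 4.
Path Res→W→Out (+1); total 5.
Path Res→X→Out (+1); total 6.
Path Res→Y→Out (+1); total 7.
No residual Res→Out path; max flow = 7.
Certifying cut of size 7: {Res→Out, Res→P, Res→U, Res→W, V→Out, X→Out, Y→Out}.

7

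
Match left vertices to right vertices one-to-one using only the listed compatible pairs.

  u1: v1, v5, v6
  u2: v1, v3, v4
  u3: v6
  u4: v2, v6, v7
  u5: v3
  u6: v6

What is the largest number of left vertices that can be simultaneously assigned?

Unit-capacity flow: source→left, listed edges, right→sink; max matching = max flow.
Augmenting path u1→v1 (+1); matched 1.
Augmenting path u2→v3 (+1); matched 2.
Augmenting path u3→v6 (+1); matched 3.
Augmenting path u4→v2 (+1); matched 4.
Augmenting path u5→v3→u2→v4 (+1); matched 5.
No augmenting path remains; maximum matching = 5.
König certificate: {u1, u2, u4, u5, v6} is a vertex cover of size 5 (every listed pair touches it), so no matching can be larger.

5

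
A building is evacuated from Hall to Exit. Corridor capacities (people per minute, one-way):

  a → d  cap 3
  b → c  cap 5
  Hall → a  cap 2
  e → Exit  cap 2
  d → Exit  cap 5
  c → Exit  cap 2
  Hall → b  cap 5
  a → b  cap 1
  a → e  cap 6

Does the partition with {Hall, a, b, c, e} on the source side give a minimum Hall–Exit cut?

Given cut capacity: 3 + 2 + 2 = 7.
Augment Hall→a→d→Exit: bottleneck 2, flow now 2.
Augment Hall→b→c→Exit: bottleneck 2, flow now 4.
No augmenting path remains; maximum flow = 4.
In the residual graph, reachable from Hall: {Hall, b, c}.
Min-cut edges: Hall→a (2), c→Exit (2); capacity 2 + 2 = 4.
Cut capacity 7 exceeds the max flow 4, so it is not minimum.

No — its capacity is 7, but the minimum cut has capacity 4.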